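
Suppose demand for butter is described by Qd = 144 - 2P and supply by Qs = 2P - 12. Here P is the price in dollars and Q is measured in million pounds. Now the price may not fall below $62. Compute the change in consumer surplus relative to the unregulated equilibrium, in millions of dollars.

-989

Without the control the market clears where 144 - 2P = 2P - 12, i.e. P* = 39 and Q* = 66.
Because the floor (62) lies above the market-clearing price, it is binding.
At P = 62: Qd = 144 - 2·62 = 20 and Qs = 2·62 - 12 = 112.
Consumer surplus without the control is ½ · (72 - 39) · 66 = 1089.
With the floor, consumers buy 20 units at 62, so CS = ½ · (72 - 62) · 20 = 100.
Change in consumer surplus = 100 - 1089 = -989.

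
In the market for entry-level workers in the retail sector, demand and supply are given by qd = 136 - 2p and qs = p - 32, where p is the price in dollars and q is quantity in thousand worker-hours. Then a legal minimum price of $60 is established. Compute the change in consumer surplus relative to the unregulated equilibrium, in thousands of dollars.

In a free market, 136 - 2p = p - 32 gives the equilibrium p* = 56, q* = 24.
The floor of 60 is above the equilibrium price 56, so it binds.
At p = 60: qd = 136 - 2·60 = 16 and qs = 60 - 32 = 28.
Consumer surplus without the control is ½ · (68 - 56) · 24 = 144.
With the floor, consumers buy 16 units at 60, so CS = ½ · (68 - 60) · 16 = 64.
Change in consumer surplus = 64 - 144 = -80.

-80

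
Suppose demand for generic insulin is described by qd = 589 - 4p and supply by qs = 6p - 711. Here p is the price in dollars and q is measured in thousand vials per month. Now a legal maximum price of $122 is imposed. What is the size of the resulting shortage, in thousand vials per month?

Without the control the market clears where 589 - 4p = 6p - 711, i.e. p* = 130 and q* = 69.
Since 122 < 130, the ceiling is binding.
At p = 122: qd = 589 - 4·122 = 101 and qs = 6·122 - 711 = 21.
Shortage = qd - qs = 101 - 21 = 80.

80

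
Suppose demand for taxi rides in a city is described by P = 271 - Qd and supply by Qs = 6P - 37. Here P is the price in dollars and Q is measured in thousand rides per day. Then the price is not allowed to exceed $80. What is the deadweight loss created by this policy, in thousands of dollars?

0

Rearranging demand gives Qd = 271 - P. Without the control the market clears where 271 - P = 6P - 37, i.e. P* = 44 and Q* = 227.
Since 80 is above P* = 44, the ceiling does not bind and the free-market outcome prevails.
Since the control does not bind, no trades are prevented and deadweight loss is zero.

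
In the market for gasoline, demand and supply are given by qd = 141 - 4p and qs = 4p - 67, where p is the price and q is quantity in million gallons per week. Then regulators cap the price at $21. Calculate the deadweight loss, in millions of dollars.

100

In a free market, 141 - 4p = 4p - 67 gives the equilibrium p* = 26, q* = 37.
The ceiling of 21 is below the equilibrium price 26, so it binds.
At p = 21: qd = 141 - 4·21 = 57 and qs = 4·21 - 67 = 17.
Quantity traded falls to 17. At q = 17 the demand price is (141 - 17)/4 = 31 and the supply price is (67 + 17)/4 = 21.
Deadweight loss = ½ · (31 - 21) · (37 - 17) = ½ · 10 · 20 = 100.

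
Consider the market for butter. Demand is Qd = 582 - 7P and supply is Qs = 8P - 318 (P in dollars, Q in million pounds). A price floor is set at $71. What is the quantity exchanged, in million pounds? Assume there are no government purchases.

Without the control the market clears where 582 - 7P = 8P - 318, i.e. P* = 60 and Q* = 162.
Since 71 > 60, the floor is binding.
At P = 71: Qd = 582 - 7·71 = 85 and Qs = 8·71 - 318 = 250.
The quantity actually transacted is the short side, demand: 85.

85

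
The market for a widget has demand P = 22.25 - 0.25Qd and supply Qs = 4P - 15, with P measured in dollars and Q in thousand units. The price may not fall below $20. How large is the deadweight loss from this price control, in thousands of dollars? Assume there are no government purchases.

Rearranging demand gives Qd = 89 - 4P. Setting quantity demanded equal to quantity supplied, 89 - 4P = 4P - 15, gives P* = 13 and Q* = 37.
Because the floor (20) lies above the market-clearing price, it is binding.
At P = 20: Qd = 89 - 4·20 = 9 and Qs = 4·20 - 15 = 65.
Quantity traded falls to 9. At Q = 9 the demand price is (89 - 9)/4 = 20 and the supply price is (15 + 9)/4 = 6.
Deadweight loss = ½ · (20 - 6) · (37 - 9) = ½ · 14 · 28 = 196.

196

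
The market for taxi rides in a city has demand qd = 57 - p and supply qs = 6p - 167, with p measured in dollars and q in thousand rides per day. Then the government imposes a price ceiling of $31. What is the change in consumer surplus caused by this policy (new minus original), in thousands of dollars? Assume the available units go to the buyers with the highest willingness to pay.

Without the control the market clears where 57 - p = 6p - 167, i.e. p* = 32 and q* = 25.
Since 31 < 32, the ceiling is binding.
At p = 31: qd = 57 - 31 = 26 and qs = 6·31 - 167 = 19.
Consumer surplus without the control is ½ · (57 - 32) · 25 = 312.5.
With the ceiling, 19 units are sold at 31 (assume they go to the highest-value buyers). The demand price at q = 19 is 38, so CS = ½ · [(57 - 31) + (38 - 31)] · 19 = 313.5.
Change in consumer surplus = 313.5 - 312.5 = 1.

1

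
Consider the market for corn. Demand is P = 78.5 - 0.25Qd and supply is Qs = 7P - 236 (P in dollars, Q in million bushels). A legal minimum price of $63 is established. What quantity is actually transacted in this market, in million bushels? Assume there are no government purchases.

62

Rearranging demand gives Qd = 314 - 4P. Without the control the market clears where 314 - 4P = 7P - 236, i.e. P* = 50 and Q* = 114.
Because the floor (63) lies above the market-clearing price, it is binding.
At P = 63: Qd = 314 - 4·63 = 62 and Qs = 7·63 - 236 = 205.
The quantity actually transacted is the short side, demand: 62.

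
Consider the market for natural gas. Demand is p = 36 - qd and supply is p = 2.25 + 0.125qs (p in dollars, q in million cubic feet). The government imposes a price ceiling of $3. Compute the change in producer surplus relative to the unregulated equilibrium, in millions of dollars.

Rearranging demand gives qd = 36 - p; rearranging supply gives qs = 8p - 18. Equilibrium: 36 - p = 8p - 18, so 54 = 9p and p* = 6, q* = 30.
The ceiling of 3 is below the equilibrium price 6, so it binds.
At p = 3: qd = 36 - 3 = 33 and qs = 8·3 - 18 = 6.
Producer surplus without the control is ½ · (6 - 2.25) · 30 = 56.25.
With the ceiling, producers sell 6 units at 3, so PS = ½ · (3 - 2.25) · 6 = 2.25.
Change in producer surplus = 2.25 - 56.25 = -54.

-54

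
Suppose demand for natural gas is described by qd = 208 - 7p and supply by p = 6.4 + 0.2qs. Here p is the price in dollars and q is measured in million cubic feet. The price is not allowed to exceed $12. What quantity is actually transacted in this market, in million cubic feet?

Rearranging supply gives qs = 5p - 32. Equilibrium: 208 - 7p = 5p - 32, so 240 = 12p and p* = 20, q* = 68.
Because the ceiling (12) lies below the market-clearing price, it is binding.
At p = 12: qd = 208 - 7·12 = 124 and qs = 5·12 - 32 = 28.
The quantity actually transacted is the short side, supply: 28.

28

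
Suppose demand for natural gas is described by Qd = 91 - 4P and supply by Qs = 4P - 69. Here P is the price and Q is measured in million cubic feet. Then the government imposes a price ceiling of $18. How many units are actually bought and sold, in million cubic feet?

Setting quantity demanded equal to quantity supplied, 91 - 4P = 4P - 69, gives P* = 20 and Q* = 11.
The ceiling of 18 is below the equilibrium price 20, so it binds.
At P = 18: Qd = 91 - 4·18 = 19 and Qs = 4·18 - 69 = 3.
The quantity actually transacted is the short side, supply: 3.

3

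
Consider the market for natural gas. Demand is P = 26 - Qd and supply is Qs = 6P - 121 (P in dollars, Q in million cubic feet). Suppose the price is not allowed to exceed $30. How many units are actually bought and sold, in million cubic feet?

5

Rearranging demand gives Qd = 26 - P. Without the control the market clears where 26 - P = 6P - 121, i.e. P* = 21 and Q* = 5.
The ceiling of 30 is above the equilibrium price 21, so it is not binding; the market clears at P* = 21, Q* = 5.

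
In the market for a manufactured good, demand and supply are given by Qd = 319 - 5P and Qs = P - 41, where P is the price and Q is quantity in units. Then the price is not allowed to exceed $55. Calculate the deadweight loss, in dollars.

In a free market, 319 - 5P = P - 41 gives the equilibrium P* = 60, Q* = 19.
Because the ceiling (55) lies below the market-clearing price, it is binding.
At P = 55: Qd = 319 - 5·55 = 44 and Qs = 55 - 41 = 14.
Quantity traded falls to 14. At Q = 14 the demand price is (319 - 14)/5 = 61 and the supply price is 41 + 14 = 55.
Deadweight loss = ½ · (61 - 55) · (19 - 14) = ½ · 6 · 5 = 15.

15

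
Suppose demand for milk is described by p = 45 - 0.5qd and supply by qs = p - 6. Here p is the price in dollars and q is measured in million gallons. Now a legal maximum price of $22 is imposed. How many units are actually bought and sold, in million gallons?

Rearranging demand gives qd = 90 - 2p. Without the control the market clears where 90 - 2p = p - 6, i.e. p* = 32 and q* = 26.
Since 22 < 32, the ceiling is binding.
At p = 22: qd = 90 - 2·22 = 46 and qs = 22 - 6 = 16.
The quantity actually transacted is the short side, supply: 16.

16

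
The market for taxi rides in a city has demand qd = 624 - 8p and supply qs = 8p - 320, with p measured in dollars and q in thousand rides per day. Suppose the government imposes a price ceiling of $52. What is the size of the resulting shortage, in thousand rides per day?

In a free market, 624 - 8p = 8p - 320 gives the equilibrium p* = 59, q* = 152.
The ceiling of 52 is below the equilibrium price 59, so it binds.
At p = 52: qd = 624 - 8·52 = 208 and qs = 8·52 - 320 = 96.
Shortage = qd - qs = 208 - 96 = 112.

112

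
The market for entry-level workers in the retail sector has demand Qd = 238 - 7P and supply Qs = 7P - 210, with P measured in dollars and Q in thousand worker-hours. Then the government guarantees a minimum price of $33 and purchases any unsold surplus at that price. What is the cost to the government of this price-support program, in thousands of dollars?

In a free market, 238 - 7P = 7P - 210 gives the equilibrium P* = 32, Q* = 14.
Since 33 > 32, the floor is binding.
At P = 33: Qd = 238 - 7·33 = 7 and Qs = 7·33 - 210 = 21.
Surplus = Qs - Qd = 14.
Government expenditure = surplus × support price = 14 × 33 = 462.

462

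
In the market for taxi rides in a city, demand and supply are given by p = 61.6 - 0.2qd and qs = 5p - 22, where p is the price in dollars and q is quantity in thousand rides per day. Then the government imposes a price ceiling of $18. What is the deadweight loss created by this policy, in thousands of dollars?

Rearranging demand gives qd = 308 - 5p. In a free market, 308 - 5p = 5p - 22 gives the equilibrium p* = 33, q* = 143.
Since 18 < 33, the ceiling is binding.
At p = 18: qd = 308 - 5·18 = 218 and qs = 5·18 - 22 = 68.
Quantity traded falls to 68. At q = 68 the demand price is (308 - 68)/5 = 48 and the supply price is (22 + 68)/5 = 18.
Deadweight loss = ½ · (48 - 18) · (143 - 68) = ½ · 30 · 75 = 1125.

1125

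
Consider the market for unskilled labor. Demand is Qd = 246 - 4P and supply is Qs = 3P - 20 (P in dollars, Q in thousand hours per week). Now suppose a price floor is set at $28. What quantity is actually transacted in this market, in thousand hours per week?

94

In a free market, 246 - 4P = 3P - 20 gives the equilibrium P* = 38, Q* = 94.
The floor of 28 is below the equilibrium price 38, so it is not binding; the market clears at P* = 38, Q* = 94.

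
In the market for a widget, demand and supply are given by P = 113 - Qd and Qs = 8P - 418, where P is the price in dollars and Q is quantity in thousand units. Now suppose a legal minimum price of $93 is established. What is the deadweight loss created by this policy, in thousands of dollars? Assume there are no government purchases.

650.25

Rearranging demand gives Qd = 113 - P. Setting quantity demanded equal to quantity supplied, 113 - P = 8P - 418, gives P* = 59 and Q* = 54.
Because the floor (93) lies above the market-clearing price, it is binding.
At P = 93: Qd = 113 - 93 = 20 and Qs = 8·93 - 418 = 326.
Quantity traded falls to 20. At Q = 20 the demand price is 113 - 20 = 93 and the supply price is (418 + 20)/8 = 54.75.
Deadweight loss = ½ · (93 - 54.75) · (54 - 20) = ½ · 38.25 · 34 = 650.25.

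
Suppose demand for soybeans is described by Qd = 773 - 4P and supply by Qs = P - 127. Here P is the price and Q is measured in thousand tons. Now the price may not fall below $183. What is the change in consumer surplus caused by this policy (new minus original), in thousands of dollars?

-141

In a free market, 773 - 4P = P - 127 gives the equilibrium P* = 180, Q* = 53.
The floor of 183 is above the equilibrium price 180, so it binds.
At P = 183: Qd = 773 - 4·183 = 41 and Qs = 183 - 127 = 56.
Consumer surplus without the control is ½ · (193.25 - 180) · 53 = 351.125.
With the floor, consumers buy 41 units at 183, so CS = ½ · (193.25 - 183) · 41 = 210.125.
Change in consumer surplus = 210.125 - 351.125 = -141.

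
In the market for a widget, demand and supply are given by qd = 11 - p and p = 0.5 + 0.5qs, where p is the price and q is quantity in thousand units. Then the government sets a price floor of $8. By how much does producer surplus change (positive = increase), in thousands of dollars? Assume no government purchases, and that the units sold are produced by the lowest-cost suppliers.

8

Rearranging supply gives qs = 2p - 1. Equilibrium: 11 - p = 2p - 1, so 12 = 3p and p* = 4, q* = 7.
Because the floor (8) lies above the market-clearing price, it is binding.
At p = 8: qd = 11 - 8 = 3 and qs = 2·8 - 1 = 15.
Producer surplus without the control is ½ · (4 - 0.5) · 7 = 12.25.
With the floor, 3 units are sold at 8. The supply price at q = 3 is 2, so PS = ½ · [(8 - 0.5) + (8 - 2)] · 3 = 20.25.
Change in producer surplus = 20.25 - 12.25 = 8.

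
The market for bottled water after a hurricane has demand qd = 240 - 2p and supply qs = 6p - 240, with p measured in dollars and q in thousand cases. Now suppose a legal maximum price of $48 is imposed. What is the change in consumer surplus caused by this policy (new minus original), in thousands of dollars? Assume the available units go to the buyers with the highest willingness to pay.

-720

Equilibrium: 240 - 2p = 6p - 240, so 480 = 8p and p* = 60, q* = 120.
The ceiling of 48 is below the equilibrium price 60, so it binds.
At p = 48: qd = 240 - 2·48 = 144 and qs = 6·48 - 240 = 48.
Consumer surplus without the control is ½ · (120 - 60) · 120 = 3600.
With the ceiling, 48 units are sold at 48 (assume they go to the highest-value buyers). The demand price at q = 48 is 96, so CS = ½ · [(120 - 48) + (96 - 48)] · 48 = 2880.
Change in consumer surplus = 2880 - 3600 = -720.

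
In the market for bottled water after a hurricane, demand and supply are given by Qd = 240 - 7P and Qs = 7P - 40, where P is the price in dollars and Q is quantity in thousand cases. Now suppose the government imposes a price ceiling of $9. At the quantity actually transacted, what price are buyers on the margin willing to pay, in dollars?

31

Without the control the market clears where 240 - 7P = 7P - 40, i.e. P* = 20 and Q* = 100.
Because the ceiling (9) lies below the market-clearing price, it is binding.
At P = 9: Qd = 240 - 7·9 = 177 and Qs = 7·9 - 40 = 23.
Only 23 units reach the market. On the demand curve, the marginal buyer's willingness to pay at Q = 23 is (240 - 23)/7 = 31.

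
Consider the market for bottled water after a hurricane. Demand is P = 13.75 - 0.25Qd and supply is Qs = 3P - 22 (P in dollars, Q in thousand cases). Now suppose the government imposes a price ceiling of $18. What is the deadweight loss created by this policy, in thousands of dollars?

0

Rearranging demand gives Qd = 55 - 4P. Equilibrium: 55 - 4P = 3P - 22, so 77 = 7P and P* = 11, Q* = 11.
The ceiling of 18 is above the equilibrium price 11, so it is not binding; the market clears at P* = 11, Q* = 11.
Since the control does not bind, no trades are prevented and deadweight loss is zero.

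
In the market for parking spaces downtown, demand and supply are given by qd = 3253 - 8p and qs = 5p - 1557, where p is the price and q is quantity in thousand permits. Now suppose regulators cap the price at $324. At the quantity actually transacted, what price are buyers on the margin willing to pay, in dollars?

Without the control the market clears where 3253 - 8p = 5p - 1557, i.e. p* = 370 and q* = 293.
The ceiling of 324 is below the equilibrium price 370, so it binds.
At p = 324: qd = 3253 - 8·324 = 661 and qs = 5·324 - 1557 = 63.
Only 63 units reach the market. On the demand curve, the marginal buyer's willingness to pay at q = 63 is (3253 - 63)/8 = 398.75.

398.75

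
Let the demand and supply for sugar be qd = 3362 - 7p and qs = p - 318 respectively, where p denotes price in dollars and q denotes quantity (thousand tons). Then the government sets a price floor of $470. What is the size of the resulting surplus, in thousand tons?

Setting quantity demanded equal to quantity supplied, 3362 - 7p = p - 318, gives p* = 460 and q* = 142.
Because the floor (470) lies above the market-clearing price, it is binding.
At p = 470: qd = 3362 - 7·470 = 72 and qs = 470 - 318 = 152.
Surplus = qs - qd = 152 - 72 = 80.

80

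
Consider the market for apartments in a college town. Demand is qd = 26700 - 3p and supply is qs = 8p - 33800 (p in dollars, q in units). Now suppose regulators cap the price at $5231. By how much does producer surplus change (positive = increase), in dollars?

In a free market, 26700 - 3p = 8p - 33800 gives the equilibrium p* = 5500, q* = 10200.
Because the ceiling (5231) lies below the market-clearing price, it is binding.
At p = 5231: qd = 26700 - 3·5231 = 11007 and qs = 8·5231 - 33800 = 8048.
Producer surplus without the control is ½ · (5500 - 4225) · 10200 = 6502500.
With the ceiling, producers sell 8048 units at 5231, so PS = ½ · (5231 - 4225) · 8048 = 4048144.
Change in producer surplus = 4048144 - 6502500 = -2454356.

-2454356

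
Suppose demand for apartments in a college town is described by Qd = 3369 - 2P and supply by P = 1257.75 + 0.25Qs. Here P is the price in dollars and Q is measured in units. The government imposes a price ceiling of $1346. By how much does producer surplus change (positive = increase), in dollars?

Rearranging supply gives Qs = 4P - 5031. Equilibrium: 3369 - 2P = 4P - 5031, so 8400 = 6P and P* = 1400, Q* = 569.
Because the ceiling (1346) lies below the market-clearing price, it is binding.
At P = 1346: Qd = 3369 - 2·1346 = 677 and Qs = 4·1346 - 5031 = 353.
Producer surplus without the control is ½ · (1400 - 1257.75) · 569 = 40470.125.
With the ceiling, producers sell 353 units at 1346, so PS = ½ · (1346 - 1257.75) · 353 = 15576.125.
Change in producer surplus = 15576.125 - 40470.125 = -24894.

-24894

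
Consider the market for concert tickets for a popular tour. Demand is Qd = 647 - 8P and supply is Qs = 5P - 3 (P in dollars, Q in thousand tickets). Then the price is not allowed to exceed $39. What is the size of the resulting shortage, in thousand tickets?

Setting quantity demanded equal to quantity supplied, 647 - 8P = 5P - 3, gives P* = 50 and Q* = 247.
Since 39 < 50, the ceiling is binding.
At P = 39: Qd = 647 - 8·39 = 335 and Qs = 5·39 - 3 = 192.
Shortage = Qd - Qs = 335 - 192 = 143.

143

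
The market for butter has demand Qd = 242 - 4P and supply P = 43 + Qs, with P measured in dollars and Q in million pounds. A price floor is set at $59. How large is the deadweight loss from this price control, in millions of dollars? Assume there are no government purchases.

40

Rearranging supply gives Qs = P - 43. Without the control the market clears where 242 - 4P = P - 43, i.e. P* = 57 and Q* = 14.
Because the floor (59) lies above the market-clearing price, it is binding.
At P = 59: Qd = 242 - 4·59 = 6 and Qs = 59 - 43 = 16.
Quantity traded falls to 6. At Q = 6 the demand price is (242 - 6)/4 = 59 and the supply price is 43 + 6 = 49.
Deadweight loss = ½ · (59 - 49) · (14 - 6) = ½ · 10 · 8 = 40.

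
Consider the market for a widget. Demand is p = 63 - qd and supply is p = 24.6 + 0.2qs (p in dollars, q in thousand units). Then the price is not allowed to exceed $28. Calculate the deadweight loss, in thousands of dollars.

Rearranging demand gives qd = 63 - p; rearranging supply gives qs = 5p - 123. In a free market, 63 - p = 5p - 123 gives the equilibrium p* = 31, q* = 32.
Because the ceiling (28) lies below the market-clearing price, it is binding.
At p = 28: qd = 63 - 28 = 35 and qs = 5·28 - 123 = 17.
Quantity traded falls to 17. At q = 17 the demand price is 63 - 17 = 46 and the supply price is (123 + 17)/5 = 28.
Deadweight loss = ½ · (46 - 28) · (32 - 17) = ½ · 18 · 15 = 135.

135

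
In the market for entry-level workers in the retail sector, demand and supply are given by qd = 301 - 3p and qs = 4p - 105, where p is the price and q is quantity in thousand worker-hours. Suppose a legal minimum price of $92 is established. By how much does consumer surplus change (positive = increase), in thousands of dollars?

Setting quantity demanded equal to quantity supplied, 301 - 3p = 4p - 105, gives p* = 58 and q* = 127.
The floor of 92 is above the equilibrium price 58, so it binds.
At p = 92: qd = 301 - 3·92 = 25 and qs = 4·92 - 105 = 263.
Consumer surplus without the control is ½ · (301/3 - 58) · 127 = 16129/6.
With the floor, consumers buy 25 units at 92, so CS = ½ · (301/3 - 92) · 25 = 625/6.
Change in consumer surplus = 625/6 - 16129/6 = -2584.

-2584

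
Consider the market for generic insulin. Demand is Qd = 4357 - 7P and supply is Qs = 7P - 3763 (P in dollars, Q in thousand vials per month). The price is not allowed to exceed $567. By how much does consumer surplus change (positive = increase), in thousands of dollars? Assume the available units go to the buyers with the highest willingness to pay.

Setting quantity demanded equal to quantity supplied, 4357 - 7P = 7P - 3763, gives P* = 580 and Q* = 297.
The ceiling of 567 is below the equilibrium price 580, so it binds.
At P = 567: Qd = 4357 - 7·567 = 388 and Qs = 7·567 - 3763 = 206.
Consumer surplus without the control is ½ · (4357/7 - 580) · 297 = 88209/14.
With the ceiling, 206 units are sold at 567 (assume they go to the highest-value buyers). The demand price at Q = 206 is 593, so CS = ½ · [(4357/7 - 567) + (593 - 567)] · 206 = 58710/7.
Change in consumer surplus = 58710/7 - 88209/14 = 2086.5.

2086.5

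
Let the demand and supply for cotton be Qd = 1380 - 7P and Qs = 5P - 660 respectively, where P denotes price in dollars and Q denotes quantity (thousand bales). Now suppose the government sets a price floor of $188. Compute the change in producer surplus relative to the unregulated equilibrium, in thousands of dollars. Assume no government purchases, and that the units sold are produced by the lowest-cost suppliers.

-435.6

Setting quantity demanded equal to quantity supplied, 1380 - 7P = 5P - 660, gives P* = 170 and Q* = 190.
The floor of 188 is above the equilibrium price 170, so it binds.
At P = 188: Qd = 1380 - 7·188 = 64 and Qs = 5·188 - 660 = 280.
Producer surplus without the control is ½ · (170 - 132) · 190 = 3610.
With the floor, 64 units are sold at 188. The supply price at Q = 64 is 144.8, so PS = ½ · [(188 - 132) + (188 - 144.8)] · 64 = 3174.4.
Change in producer surplus = 3174.4 - 3610 = -435.6.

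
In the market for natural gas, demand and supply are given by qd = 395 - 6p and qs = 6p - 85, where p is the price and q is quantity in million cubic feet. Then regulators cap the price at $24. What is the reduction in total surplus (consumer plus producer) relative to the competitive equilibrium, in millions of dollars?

1536

Setting quantity demanded equal to quantity supplied, 395 - 6p = 6p - 85, gives p* = 40 and q* = 155.
The ceiling of 24 is below the equilibrium price 40, so it binds.
At p = 24: qd = 395 - 6·24 = 251 and qs = 6·24 - 85 = 59.
Quantity traded falls to 59. At q = 59 the demand price is (395 - 59)/6 = 56 and the supply price is (85 + 59)/6 = 24.
Deadweight loss = ½ · (56 - 24) · (155 - 59) = ½ · 32 · 96 = 1536.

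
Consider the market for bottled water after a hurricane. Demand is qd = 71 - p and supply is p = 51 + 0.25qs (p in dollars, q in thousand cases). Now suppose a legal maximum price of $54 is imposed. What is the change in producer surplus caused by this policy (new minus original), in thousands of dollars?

-14

Rearranging supply gives qs = 4p - 204. Setting quantity demanded equal to quantity supplied, 71 - p = 4p - 204, gives p* = 55 and q* = 16.
Because the ceiling (54) lies below the market-clearing price, it is binding.
At p = 54: qd = 71 - 54 = 17 and qs = 4·54 - 204 = 12.
Producer surplus without the control is ½ · (55 - 51) · 16 = 32.
With the ceiling, producers sell 12 units at 54, so PS = ½ · (54 - 51) · 12 = 18.
Change in producer surplus = 18 - 32 = -14.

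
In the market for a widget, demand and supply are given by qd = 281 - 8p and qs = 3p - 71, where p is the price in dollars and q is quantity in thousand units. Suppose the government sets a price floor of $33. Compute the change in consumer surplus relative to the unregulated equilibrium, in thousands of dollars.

-21

In a free market, 281 - 8p = 3p - 71 gives the equilibrium p* = 32, q* = 25.
Since 33 > 32, the floor is binding.
At p = 33: qd = 281 - 8·33 = 17 and qs = 3·33 - 71 = 28.
Consumer surplus without the control is ½ · (35.125 - 32) · 25 = 39.0625.
With the floor, consumers buy 17 units at 33, so CS = ½ · (35.125 - 33) · 17 = 18.0625.
Change in consumer surplus = 18.0625 - 39.0625 = -21.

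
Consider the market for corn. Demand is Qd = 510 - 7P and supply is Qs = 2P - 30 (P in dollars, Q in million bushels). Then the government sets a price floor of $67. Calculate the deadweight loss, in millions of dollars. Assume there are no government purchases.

Without the control the market clears where 510 - 7P = 2P - 30, i.e. P* = 60 and Q* = 90.
Since 67 > 60, the floor is binding.
At P = 67: Qd = 510 - 7·67 = 41 and Qs = 2·67 - 30 = 104.
Quantity traded falls to 41. At Q = 41 the demand price is (510 - 41)/7 = 67 and the supply price is (30 + 41)/2 = 35.5.
Deadweight loss = ½ · (67 - 35.5) · (90 - 41) = ½ · 31.5 · 49 = 771.75.

771.75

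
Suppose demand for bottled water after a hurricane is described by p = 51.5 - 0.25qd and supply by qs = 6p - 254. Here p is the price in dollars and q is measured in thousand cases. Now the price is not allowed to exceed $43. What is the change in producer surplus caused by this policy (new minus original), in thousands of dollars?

Rearranging demand gives qd = 206 - 4p. Setting quantity demanded equal to quantity supplied, 206 - 4p = 6p - 254, gives p* = 46 and q* = 22.
The ceiling of 43 is below the equilibrium price 46, so it binds.
At p = 43: qd = 206 - 4·43 = 34 and qs = 6·43 - 254 = 4.
Producer surplus without the control is ½ · (46 - 127/3) · 22 = 121/3.
With the ceiling, producers sell 4 units at 43, so PS = ½ · (43 - 127/3) · 4 = 4/3.
Change in producer surplus = 4/3 - 121/3 = -39.

-39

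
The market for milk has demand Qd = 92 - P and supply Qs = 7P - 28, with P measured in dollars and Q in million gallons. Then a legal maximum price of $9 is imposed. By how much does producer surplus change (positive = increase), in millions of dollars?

-336

Setting quantity demanded equal to quantity supplied, 92 - P = 7P - 28, gives P* = 15 and Q* = 77.
Since 9 < 15, the ceiling is binding.
At P = 9: Qd = 92 - 9 = 83 and Qs = 7·9 - 28 = 35.
Producer surplus without the control is ½ · (15 - 4) · 77 = 423.5.
With the ceiling, producers sell 35 units at 9, so PS = ½ · (9 - 4) · 35 = 87.5.
Change in producer surplus = 87.5 - 423.5 = -336.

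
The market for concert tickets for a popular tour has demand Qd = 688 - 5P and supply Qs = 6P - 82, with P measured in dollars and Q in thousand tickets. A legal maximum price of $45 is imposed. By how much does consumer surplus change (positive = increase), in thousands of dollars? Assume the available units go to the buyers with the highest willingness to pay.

In a free market, 688 - 5P = 6P - 82 gives the equilibrium P* = 70, Q* = 338.
The ceiling of 45 is below the equilibrium price 70, so it binds.
At P = 45: Qd = 688 - 5·45 = 463 and Qs = 6·45 - 82 = 188.
Consumer surplus without the control is ½ · (137.6 - 70) · 338 = 11424.4.
With the ceiling, 188 units are sold at 45 (assume they go to the highest-value buyers). The demand price at Q = 188 is 100, so CS = ½ · [(137.6 - 45) + (100 - 45)] · 188 = 13874.4.
Change in consumer surplus = 13874.4 - 11424.4 = 2450.

2450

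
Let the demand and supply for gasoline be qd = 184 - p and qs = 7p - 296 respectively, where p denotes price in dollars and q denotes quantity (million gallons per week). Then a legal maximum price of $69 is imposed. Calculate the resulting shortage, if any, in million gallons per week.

Setting quantity demanded equal to quantity supplied, 184 - p = 7p - 296, gives p* = 60 and q* = 124.
The ceiling of 69 is above the equilibrium price 60, so it is not binding; the market clears at p* = 60, q* = 124.
Since the control does not bind, there is no shortage.

0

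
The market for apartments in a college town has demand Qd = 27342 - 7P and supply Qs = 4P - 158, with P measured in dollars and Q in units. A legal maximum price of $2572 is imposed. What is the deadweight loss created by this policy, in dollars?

0

Equilibrium: 27342 - 7P = 4P - 158, so 27500 = 11P and P* = 2500, Q* = 9842.
The ceiling of 2572 is above the equilibrium price 2500, so it is not binding; the market clears at P* = 2500, Q* = 9842.
Since the control does not bind, no trades are prevented and deadweight loss is zero.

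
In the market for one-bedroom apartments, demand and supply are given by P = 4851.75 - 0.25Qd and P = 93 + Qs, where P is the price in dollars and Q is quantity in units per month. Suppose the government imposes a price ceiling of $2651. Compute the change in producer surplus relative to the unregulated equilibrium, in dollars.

-3974942.5

Rearranging demand gives Qd = 19407 - 4P; rearranging supply gives Qs = P - 93. Without the control the market clears where 19407 - 4P = P - 93, i.e. P* = 3900 and Q* = 3807.
Because the ceiling (2651) lies below the market-clearing price, it is binding.
At P = 2651: Qd = 19407 - 4·2651 = 8803 and Qs = 2651 - 93 = 2558.
Producer surplus without the control is ½ · (3900 - 93) · 3807 = 7246624.5.
With the ceiling, producers sell 2558 units at 2651, so PS = ½ · (2651 - 93) · 2558 = 3271682.
Change in producer surplus = 3271682 - 7246624.5 = -3974942.5.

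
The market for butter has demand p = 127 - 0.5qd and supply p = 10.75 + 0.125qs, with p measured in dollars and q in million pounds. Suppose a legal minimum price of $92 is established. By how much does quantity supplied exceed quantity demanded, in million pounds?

580

Rearranging demand gives qd = 254 - 2p; rearranging supply gives qs = 8p - 86. Setting quantity demanded equal to quantity supplied, 254 - 2p = 8p - 86, gives p* = 34 and q* = 186.
The floor of 92 is above the equilibrium price 34, so it binds.
At p = 92: qd = 254 - 2·92 = 70 and qs = 8·92 - 86 = 650.
Surplus = qs - qd = 650 - 70 = 580.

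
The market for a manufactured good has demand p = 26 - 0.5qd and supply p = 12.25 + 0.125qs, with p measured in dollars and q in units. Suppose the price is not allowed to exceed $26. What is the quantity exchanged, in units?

22

Rearranging demand gives qd = 52 - 2p; rearranging supply gives qs = 8p - 98. Setting quantity demanded equal to quantity supplied, 52 - 2p = 8p - 98, gives p* = 15 and q* = 22.
Since 26 is above p* = 15, the ceiling does not bind and the free-market outcome prevails.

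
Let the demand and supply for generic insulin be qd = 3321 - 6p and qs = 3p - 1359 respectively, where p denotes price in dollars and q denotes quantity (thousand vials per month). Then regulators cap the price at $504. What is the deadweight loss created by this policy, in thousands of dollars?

576

Without the control the market clears where 3321 - 6p = 3p - 1359, i.e. p* = 520 and q* = 201.
Because the ceiling (504) lies below the market-clearing price, it is binding.
At p = 504: qd = 3321 - 6·504 = 297 and qs = 3·504 - 1359 = 153.
Quantity traded falls to 153. At q = 153 the demand price is (3321 - 153)/6 = 528 and the supply price is (1359 + 153)/3 = 504.
Deadweight loss = ½ · (528 - 504) · (201 - 153) = ½ · 24 · 48 = 576.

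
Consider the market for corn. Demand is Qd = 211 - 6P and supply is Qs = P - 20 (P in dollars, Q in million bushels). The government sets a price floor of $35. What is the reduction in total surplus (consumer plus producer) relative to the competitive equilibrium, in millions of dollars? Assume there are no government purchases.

84

Without the control the market clears where 211 - 6P = P - 20, i.e. P* = 33 and Q* = 13.
The floor of 35 is above the equilibrium price 33, so it binds.
At P = 35: Qd = 211 - 6·35 = 1 and Qs = 35 - 20 = 15.
Quantity traded falls to 1. At Q = 1 the demand price is (211 - 1)/6 = 35 and the supply price is 20 + 1 = 21.
Deadweight loss = ½ · (35 - 21) · (13 - 1) = ½ · 14 · 12 = 84.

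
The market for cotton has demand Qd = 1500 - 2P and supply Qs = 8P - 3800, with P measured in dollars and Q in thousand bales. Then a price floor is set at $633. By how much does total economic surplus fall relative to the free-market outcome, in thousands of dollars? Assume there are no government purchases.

13261.25

Equilibrium: 1500 - 2P = 8P - 3800, so 5300 = 10P and P* = 530, Q* = 440.
Because the floor (633) lies above the market-clearing price, it is binding.
At P = 633: Qd = 1500 - 2·633 = 234 and Qs = 8·633 - 3800 = 1264.
Quantity traded falls to 234. At Q = 234 the demand price is (1500 - 234)/2 = 633 and the supply price is (3800 + 234)/8 = 504.25.
Deadweight loss = ½ · (633 - 504.25) · (440 - 234) = ½ · 128.75 · 206 = 13261.25.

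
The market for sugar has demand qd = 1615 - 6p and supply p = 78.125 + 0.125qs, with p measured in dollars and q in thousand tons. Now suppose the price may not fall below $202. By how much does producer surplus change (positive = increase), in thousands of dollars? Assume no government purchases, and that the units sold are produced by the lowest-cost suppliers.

Rearranging supply gives qs = 8p - 625. Setting quantity demanded equal to quantity supplied, 1615 - 6p = 8p - 625, gives p* = 160 and q* = 655.
Since 202 > 160, the floor is binding.
At p = 202: qd = 1615 - 6·202 = 403 and qs = 8·202 - 625 = 991.
Producer surplus without the control is ½ · (160 - 78.125) · 655 = 26814.0625.
With the floor, 403 units are sold at 202. The supply price at q = 403 is 128.5, so PS = ½ · [(202 - 78.125) + (202 - 128.5)] · 403 = 39771.0625.
Change in producer surplus = 39771.0625 - 26814.0625 = 12957.

12957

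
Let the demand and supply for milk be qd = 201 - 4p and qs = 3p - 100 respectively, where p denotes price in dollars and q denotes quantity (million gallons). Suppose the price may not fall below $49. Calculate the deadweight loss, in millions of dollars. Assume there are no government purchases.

In a free market, 201 - 4p = 3p - 100 gives the equilibrium p* = 43, q* = 29.
Because the floor (49) lies above the market-clearing price, it is binding.
At p = 49: qd = 201 - 4·49 = 5 and qs = 3·49 - 100 = 47.
Quantity traded falls to 5. At q = 5 the demand price is (201 - 5)/4 = 49 and the supply price is (100 + 5)/3 = 35.
Deadweight loss = ½ · (49 - 35) · (29 - 5) = ½ · 14 · 24 = 168.

168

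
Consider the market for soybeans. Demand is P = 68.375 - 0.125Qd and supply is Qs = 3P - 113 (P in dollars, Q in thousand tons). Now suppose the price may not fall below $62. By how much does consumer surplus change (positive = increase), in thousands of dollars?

-118

Rearranging demand gives Qd = 547 - 8P. Without the control the market clears where 547 - 8P = 3P - 113, i.e. P* = 60 and Q* = 67.
Since 62 > 60, the floor is binding.
At P = 62: Qd = 547 - 8·62 = 51 and Qs = 3·62 - 113 = 73.
Consumer surplus without the control is ½ · (68.375 - 60) · 67 = 280.5625.
With the floor, consumers buy 51 units at 62, so CS = ½ · (68.375 - 62) · 51 = 162.5625.
Change in consumer surplus = 162.5625 - 280.5625 = -118.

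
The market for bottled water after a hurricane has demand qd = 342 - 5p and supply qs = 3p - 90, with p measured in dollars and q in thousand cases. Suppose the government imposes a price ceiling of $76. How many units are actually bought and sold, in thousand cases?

72

Setting quantity demanded equal to quantity supplied, 342 - 5p = 3p - 90, gives p* = 54 and q* = 72.
Since 76 is above p* = 54, the ceiling does not bind and the free-market outcome prevails.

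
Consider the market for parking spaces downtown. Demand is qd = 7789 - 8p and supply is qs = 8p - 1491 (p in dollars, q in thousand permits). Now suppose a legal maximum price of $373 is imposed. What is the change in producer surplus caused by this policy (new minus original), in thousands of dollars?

-480447

Equilibrium: 7789 - 8p = 8p - 1491, so 9280 = 16p and p* = 580, q* = 3149.
Because the ceiling (373) lies below the market-clearing price, it is binding.
At p = 373: qd = 7789 - 8·373 = 4805 and qs = 8·373 - 1491 = 1493.
Producer surplus without the control is ½ · (580 - 186.375) · 3149 = 619762.5625.
With the ceiling, producers sell 1493 units at 373, so PS = ½ · (373 - 186.375) · 1493 = 139315.5625.
Change in producer surplus = 139315.5625 - 619762.5625 = -480447.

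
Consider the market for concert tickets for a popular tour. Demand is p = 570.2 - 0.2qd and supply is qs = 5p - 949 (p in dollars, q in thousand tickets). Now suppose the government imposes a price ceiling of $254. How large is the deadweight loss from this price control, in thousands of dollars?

79380

Rearranging demand gives qd = 2851 - 5p. Equilibrium: 2851 - 5p = 5p - 949, so 3800 = 10p and p* = 380, q* = 951.
The ceiling of 254 is below the equilibrium price 380, so it binds.
At p = 254: qd = 2851 - 5·254 = 1581 and qs = 5·254 - 949 = 321.
Quantity traded falls to 321. At q = 321 the demand price is (2851 - 321)/5 = 506 and the supply price is (949 + 321)/5 = 254.
Deadweight loss = ½ · (506 - 254) · (951 - 321) = ½ · 252 · 630 = 79380.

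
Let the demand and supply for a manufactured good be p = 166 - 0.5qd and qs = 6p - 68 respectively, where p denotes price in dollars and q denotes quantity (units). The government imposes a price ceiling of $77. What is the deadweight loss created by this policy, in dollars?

0

Rearranging demand gives qd = 332 - 2p. Equilibrium: 332 - 2p = 6p - 68, so 400 = 8p and p* = 50, q* = 232.
Since 77 is above p* = 50, the ceiling does not bind and the free-market outcome prevails.
Since the control does not bind, no trades are prevented and deadweight loss is zero.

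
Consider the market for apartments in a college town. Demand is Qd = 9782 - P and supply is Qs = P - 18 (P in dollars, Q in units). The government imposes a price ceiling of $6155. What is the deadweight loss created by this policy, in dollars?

Equilibrium: 9782 - P = P - 18, so 9800 = 2P and P* = 4900, Q* = 4882.
Since 6155 is above P* = 4900, the ceiling does not bind and the free-market outcome prevails.
Since the control does not bind, no trades are prevented and deadweight loss is zero.

0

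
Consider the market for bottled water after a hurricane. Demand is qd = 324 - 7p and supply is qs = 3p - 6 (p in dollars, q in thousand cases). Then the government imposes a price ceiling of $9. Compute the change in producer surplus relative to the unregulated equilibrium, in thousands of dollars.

Setting quantity demanded equal to quantity supplied, 324 - 7p = 3p - 6, gives p* = 33 and q* = 93.
The ceiling of 9 is below the equilibrium price 33, so it binds.
At p = 9: qd = 324 - 7·9 = 261 and qs = 3·9 - 6 = 21.
Producer surplus without the control is ½ · (33 - 2) · 93 = 1441.5.
With the ceiling, producers sell 21 units at 9, so PS = ½ · (9 - 2) · 21 = 73.5.
Change in producer surplus = 73.5 - 1441.5 = -1368.

-1368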